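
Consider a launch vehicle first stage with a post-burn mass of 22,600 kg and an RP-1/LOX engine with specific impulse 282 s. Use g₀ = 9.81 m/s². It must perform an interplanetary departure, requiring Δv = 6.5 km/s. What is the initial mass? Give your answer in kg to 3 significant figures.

v_e = Isp · g₀ = 282 × 9.81 = 2766.4 m/s.
m₀/m_f = exp(Δv / v_e) = exp(6500 / 2766.4) = exp(2.3496) = 10.4815.
m₀ = m_f × 10.4815 = 22,600 × 10.4815 = 236,882 kg.

initial mass ≈ 237000 kg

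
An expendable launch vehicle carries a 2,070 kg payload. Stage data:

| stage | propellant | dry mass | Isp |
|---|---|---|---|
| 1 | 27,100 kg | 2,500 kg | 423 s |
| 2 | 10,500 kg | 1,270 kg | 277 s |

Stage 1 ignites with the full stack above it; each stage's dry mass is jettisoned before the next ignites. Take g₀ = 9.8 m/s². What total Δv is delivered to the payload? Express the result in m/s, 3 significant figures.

Δv ≈ 7910 m/s

Ignition mass of stage 1 = 27,100+2,500 + 10,500+1,270 + 2,070 = 43,440 kg.
Stage 1: m₀ = 43,440 kg, m_f = 43,440 − 27,100 = 16,340 kg; Δv = 423×9.8×ln(2.659) = 4145.4×0.9778 ≈ 4053 m/s.
Stage 2: m₀ = 13,840 kg, m_f = 13,840 − 10,500 = 3,340 kg; Δv = 277×9.8×ln(4.144) = 2714.6×1.4216 ≈ 3859 m/s.
Total Δv = 4053 + 3859 = 7912 m/s.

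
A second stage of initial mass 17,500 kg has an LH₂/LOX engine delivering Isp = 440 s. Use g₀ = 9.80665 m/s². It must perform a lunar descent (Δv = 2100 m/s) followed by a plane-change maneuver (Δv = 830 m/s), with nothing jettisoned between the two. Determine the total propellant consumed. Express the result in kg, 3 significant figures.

v_e = Isp · g₀ = 440 × 9.80665 = 4314.9 m/s.
After the first burn: m = 17500 × exp(−2100/4314.9) = 17500 × 0.61466 = 10,756.6 kg.
After the second burn: m = 10,756.6 × exp(−830/4314.9) = 10,756.6 × 0.82501 = 8,874.3 kg.
Total propellant = m₀ − m_final = 17500 − 8,874.3 = 8,625.7 kg.

total propellant consumed ≈ 8630 kg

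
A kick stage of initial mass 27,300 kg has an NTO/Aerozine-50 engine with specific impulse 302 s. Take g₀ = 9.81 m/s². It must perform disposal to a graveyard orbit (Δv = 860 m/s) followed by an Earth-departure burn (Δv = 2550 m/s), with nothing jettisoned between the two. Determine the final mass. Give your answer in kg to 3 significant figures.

final mass ≈ 8640 kg

v_e = Isp · g₀ = 302 × 9.81 = 2962.6 m/s.
After the first burn: m = 27300 × exp(−860/2962.6) = 27300 × 0.74805 = 20,421.8 kg.
After the second burn: m = 20,421.8 × exp(−2550/2962.6) = 20,421.8 × 0.42286 = 8,635.56 kg.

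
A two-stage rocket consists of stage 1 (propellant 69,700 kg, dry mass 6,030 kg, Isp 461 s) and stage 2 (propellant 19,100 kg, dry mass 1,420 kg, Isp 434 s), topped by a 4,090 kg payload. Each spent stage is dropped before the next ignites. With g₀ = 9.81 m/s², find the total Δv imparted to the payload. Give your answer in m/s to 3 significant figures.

Δv ≈ 11700 m/s

Ignition mass of stage 1 = 69,700+6,030 + 19,100+1,420 + 4,090 = 100,340 kg.
Stage 1: m₀ = 100,340 kg, m_f = 100,340 − 69,700 = 30,640 kg; Δv = 461×9.81×ln(3.275) = 4522.4×1.1863 ≈ 5365 m/s.
Stage 2: m₀ = 24,610 kg, m_f = 24,610 − 19,100 = 5,510 kg; Δv = 434×9.81×ln(4.466) = 4257.5×1.4966 ≈ 6372 m/s.
Total Δv = 5365 + 6372 = 11737 m/s.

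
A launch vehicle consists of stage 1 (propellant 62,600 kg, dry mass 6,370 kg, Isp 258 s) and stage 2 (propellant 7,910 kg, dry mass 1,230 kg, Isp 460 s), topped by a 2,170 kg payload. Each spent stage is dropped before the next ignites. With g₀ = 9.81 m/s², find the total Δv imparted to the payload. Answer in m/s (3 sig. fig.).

Δv ≈ 9250 m/s

Ignition mass of stage 1 = 62,600+6,370 + 7,910+1,230 + 2,170 = 80,280 kg.
Stage 1: m₀ = 80,280 kg, m_f = 80,280 − 62,600 = 17,680 kg; Δv = 258×9.81×ln(4.541) = 2531.0×1.5131 ≈ 3830 m/s.
Stage 2: m₀ = 11,310 kg, m_f = 11,310 − 7,910 = 3,400 kg; Δv = 460×9.81×ln(3.326) = 4512.6×1.2019 ≈ 5424 m/s.
Total Δv = 3830 + 5424 = 9254 m/s.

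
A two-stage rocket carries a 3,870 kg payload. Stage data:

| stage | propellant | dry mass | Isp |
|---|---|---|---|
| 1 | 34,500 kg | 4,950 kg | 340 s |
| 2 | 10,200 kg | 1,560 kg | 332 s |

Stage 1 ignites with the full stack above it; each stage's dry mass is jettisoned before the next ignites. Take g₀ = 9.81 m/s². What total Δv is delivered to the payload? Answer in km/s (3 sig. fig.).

Ignition mass of stage 1 = 34,500+4,950 + 10,200+1,560 + 3,870 = 55,080 kg.
Stage 1: m₀ = 55,080 kg, m_f = 55,080 − 34,500 = 20,580 kg; Δv = 340×9.81×ln(2.676) = 3335.4×0.9845 ≈ 3284 m/s.
Stage 2: m₀ = 15,630 kg, m_f = 15,630 − 10,200 = 5,430 kg; Δv = 332×9.81×ln(2.878) = 3256.9×1.0573 ≈ 3443 m/s.
Total Δv = 3284 + 3443 = 6727 m/s.

Δv ≈ 6.73 km/s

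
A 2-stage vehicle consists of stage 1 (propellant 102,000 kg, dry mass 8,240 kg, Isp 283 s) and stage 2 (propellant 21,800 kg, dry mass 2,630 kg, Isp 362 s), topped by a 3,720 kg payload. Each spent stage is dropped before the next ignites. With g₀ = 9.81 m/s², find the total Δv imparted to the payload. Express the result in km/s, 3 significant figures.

Ignition mass of stage 1 = 102,000+8,240 + 21,800+2,630 + 3,720 = 138,390 kg.
Stage 1: m₀ = 138,390 kg, m_f = 138,390 − 102,000 = 36,390 kg; Δv = 283×9.81×ln(3.803) = 2776.2×1.3358 ≈ 3708 m/s.
Stage 2: m₀ = 28,150 kg, m_f = 28,150 − 21,800 = 6,350 kg; Δv = 362×9.81×ln(4.433) = 3551.2×1.4891 ≈ 5288 m/s.
Total Δv = 3708 + 5288 = 8996 m/s.

Δv ≈ 9.00 km/s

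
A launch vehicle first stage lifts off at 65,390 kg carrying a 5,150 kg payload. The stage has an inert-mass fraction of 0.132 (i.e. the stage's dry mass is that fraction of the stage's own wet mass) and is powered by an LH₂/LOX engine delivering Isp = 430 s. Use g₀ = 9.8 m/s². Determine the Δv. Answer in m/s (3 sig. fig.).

Stage wet mass = m₀ − payload = 65,390 − 5,150 = 60,240 kg.
Stage dry mass = ε × stage wet mass = 0.132 × 60,240 = 7,951.68 kg.
Burnout mass m_f = stage dry + payload = 7,951.68 + 5,150 = 13,101.68 kg.
v_e = Isp · g₀ = 430 × 9.8 = 4214.0 m/s.
Δv = v_e · ln(65,390/13,101.68) = 4214.0 × ln(4.991) = 4214.0 × 1.6076 ≈ 6775 m/s.

Δv ≈ 6770 m/s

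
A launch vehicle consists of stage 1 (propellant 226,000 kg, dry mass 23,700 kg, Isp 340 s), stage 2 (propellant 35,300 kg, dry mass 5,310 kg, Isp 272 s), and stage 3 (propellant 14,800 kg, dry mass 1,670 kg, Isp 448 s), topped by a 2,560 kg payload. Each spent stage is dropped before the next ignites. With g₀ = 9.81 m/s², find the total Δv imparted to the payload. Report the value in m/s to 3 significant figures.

Ignition mass of stage 1 = 226,000+23,700 + 35,300+5,310 + 14,800+1,670 + 2,560 = 309,340 kg.
Stage 1: m₀ = 309,340 kg, m_f = 309,340 − 226,000 = 83,340 kg; Δv = 340×9.81×ln(3.712) = 3335.4×1.3115 ≈ 4374 m/s.
Stage 2: m₀ = 59,640 kg, m_f = 59,640 − 35,300 = 24,340 kg; Δv = 272×9.81×ln(2.45) = 2668.3×0.8962 ≈ 2391 m/s.
Stage 3: m₀ = 19,030 kg, m_f = 19,030 − 14,800 = 4,230 kg; Δv = 448×9.81×ln(4.499) = 4394.9×1.5038 ≈ 6609 m/s.
Total Δv = 4374 + 2391 + 6609 = 13374 m/s.

Δv ≈ 13400 m/s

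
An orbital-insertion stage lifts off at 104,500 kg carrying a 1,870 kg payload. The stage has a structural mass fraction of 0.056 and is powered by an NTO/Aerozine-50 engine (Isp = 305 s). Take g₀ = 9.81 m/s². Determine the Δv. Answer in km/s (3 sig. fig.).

Δv ≈ 7.84 km/s

Stage wet mass = m₀ − payload = 104,500 − 1,870 = 102,630 kg.
Stage dry mass = ε × stage wet mass = 0.056 × 102,630 = 5,747.28 kg.
Burnout mass m_f = stage dry + payload = 5,747.28 + 1,870 = 7,617.28 kg.
v_e = Isp · g₀ = 305 × 9.81 = 2992.1 m/s.
Δv = v_e · ln(104,500/7,617.28) = 2992.1 × ln(13.72) = 2992.1 × 2.6188 ≈ 7835 m/s.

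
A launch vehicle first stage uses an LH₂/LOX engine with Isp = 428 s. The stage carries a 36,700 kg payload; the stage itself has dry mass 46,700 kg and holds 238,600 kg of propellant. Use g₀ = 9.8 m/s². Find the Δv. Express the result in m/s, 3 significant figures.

v_e = Isp · g₀ = 428 × 9.8 = 4194.4 m/s.
m₀ = payload + dry + propellant = 36,700 + 46,700 + 238,600 = 322,000 kg.
m_f = payload + dry = 36,700 + 46,700 = 83,400 kg.
Δv = v_e · ln(m₀/m_f) = 4194.4 × ln(3.861) = 4194.4 × 1.3509 ≈ 5666.2 m/s.

Δv ≈ 5670 m/s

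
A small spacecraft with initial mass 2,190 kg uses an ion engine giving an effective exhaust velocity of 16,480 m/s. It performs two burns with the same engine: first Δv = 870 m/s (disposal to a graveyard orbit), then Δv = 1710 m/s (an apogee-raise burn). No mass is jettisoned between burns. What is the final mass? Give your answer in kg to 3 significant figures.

After the first burn: m = 2190 × exp(−870/16480.0) = 2190 × 0.94858 = 2,077.39 kg.
After the second burn: m = 2,077.39 × exp(−1710/16480.0) = 2,077.39 × 0.90144 = 1,872.64 kg.

final mass ≈ 1870 kg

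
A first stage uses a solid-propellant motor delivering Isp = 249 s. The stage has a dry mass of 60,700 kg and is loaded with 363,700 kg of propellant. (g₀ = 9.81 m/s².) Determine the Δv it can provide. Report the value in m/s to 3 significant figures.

Δv ≈ 4750 m/s

v_e = Isp · g₀ = 249 × 9.81 = 2442.7 m/s.
m₀ = m_dry + m_prop = 60,700 + 363,700 = 424,400 kg.
Δv = v_e · ln(m₀/m_f) = 2442.7 × ln(6.992) = 2442.7 × 1.9447 ≈ 4750.4 m/s.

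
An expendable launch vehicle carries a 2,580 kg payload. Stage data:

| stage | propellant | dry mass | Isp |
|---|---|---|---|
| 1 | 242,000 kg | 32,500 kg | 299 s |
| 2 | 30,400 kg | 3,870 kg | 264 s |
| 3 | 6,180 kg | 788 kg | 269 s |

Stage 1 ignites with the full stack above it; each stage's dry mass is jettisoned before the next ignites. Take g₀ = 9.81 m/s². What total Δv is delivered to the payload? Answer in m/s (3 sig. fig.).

Δv ≈ 10000 m/s

Ignition mass of stage 1 = 242,000+32,500 + 30,400+3,870 + 6,180+788 + 2,580 = 318,318 kg.
Stage 1: m₀ = 318,318 kg, m_f = 318,318 − 242,000 = 76,318 kg; Δv = 299×9.81×ln(4.171) = 2933.2×1.4281 ≈ 4189 m/s.
Stage 2: m₀ = 43,818 kg, m_f = 43,818 − 30,400 = 13,418 kg; Δv = 264×9.81×ln(3.266) = 2589.8×1.1834 ≈ 3065 m/s.
Stage 3: m₀ = 9,548 kg, m_f = 9,548 − 6,180 = 3,368 kg; Δv = 269×9.81×ln(2.835) = 2638.9×1.0420 ≈ 2750 m/s.
Total Δv = 4189 + 3065 + 2750 = 10004 m/s.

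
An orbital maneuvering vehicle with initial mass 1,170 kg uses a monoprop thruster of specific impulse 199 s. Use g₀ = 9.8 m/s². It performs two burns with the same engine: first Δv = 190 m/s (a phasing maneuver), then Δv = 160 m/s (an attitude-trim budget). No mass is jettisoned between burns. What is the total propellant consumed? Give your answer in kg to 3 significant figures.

v_e = Isp · g₀ = 199 × 9.8 = 1950.2 m/s.
After the first burn: m = 1170 × exp(−190/1950.2) = 1170 × 0.90717 = 1,061.39 kg.
After the second burn: m = 1,061.39 × exp(−160/1950.2) = 1,061.39 × 0.92123 = 977.784 kg.
Total propellant = m₀ − m_final = 1170 − 977.784 = 192.216 kg.

total propellant consumed ≈ 192 kg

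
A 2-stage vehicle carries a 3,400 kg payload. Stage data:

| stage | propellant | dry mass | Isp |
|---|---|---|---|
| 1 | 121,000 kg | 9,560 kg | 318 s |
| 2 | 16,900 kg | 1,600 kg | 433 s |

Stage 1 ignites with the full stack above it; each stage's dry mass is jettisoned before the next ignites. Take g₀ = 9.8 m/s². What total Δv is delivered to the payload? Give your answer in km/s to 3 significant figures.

Ignition mass of stage 1 = 121,000+9,560 + 16,900+1,600 + 3,400 = 152,460 kg.
Stage 1: m₀ = 152,460 kg, m_f = 152,460 − 121,000 = 31,460 kg; Δv = 318×9.8×ln(4.846) = 3116.4×1.5782 ≈ 4918 m/s.
Stage 2: m₀ = 21,900 kg, m_f = 21,900 − 16,900 = 5,000 kg; Δv = 433×9.8×ln(4.38) = 4243.4×1.4770 ≈ 6268 m/s.
Total Δv = 4918 + 6268 = 11186 m/s.

Δv ≈ 11.2 km/s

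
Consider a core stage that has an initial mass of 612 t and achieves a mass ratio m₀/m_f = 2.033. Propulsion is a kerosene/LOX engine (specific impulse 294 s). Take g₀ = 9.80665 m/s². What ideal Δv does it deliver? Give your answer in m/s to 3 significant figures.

v_e = Isp · g₀ = 294 × 9.80665 = 2883.2 m/s.
Δv = v_e · ln(2.033) = 2883.2 × 0.7095 ≈ 2045.6 m/s.

Δv ≈ 2050 m/s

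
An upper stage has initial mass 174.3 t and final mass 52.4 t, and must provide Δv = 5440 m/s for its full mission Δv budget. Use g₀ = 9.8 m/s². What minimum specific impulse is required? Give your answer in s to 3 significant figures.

Isp ≈ 462 s

ln(m₀/m_f) = ln(174300/52400) = ln(3.326) = 1.2019.
v_e = Δv / ln(m₀/m_f) = 5440 / 1.2019 = 4526.3 m/s.
Isp = v_e / g₀ = 4526.3 / 9.8 = 461.9 s.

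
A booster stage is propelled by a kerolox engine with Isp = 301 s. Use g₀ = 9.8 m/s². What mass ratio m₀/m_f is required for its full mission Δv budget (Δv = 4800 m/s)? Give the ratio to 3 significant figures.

mass ratio ≈ 5.09

v_e = Isp · g₀ = 301 × 9.8 = 2949.8 m/s.
By the Tsiolkovsky rocket equation, m₀/m_f = exp(Δv / v_e) = exp(4800 / 2949.8) = exp(1.6272) = 5.0898.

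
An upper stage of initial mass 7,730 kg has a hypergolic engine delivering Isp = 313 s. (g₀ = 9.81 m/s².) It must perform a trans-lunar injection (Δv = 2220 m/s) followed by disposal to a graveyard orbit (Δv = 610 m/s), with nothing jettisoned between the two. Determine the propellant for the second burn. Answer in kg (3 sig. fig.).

v_e = Isp · g₀ = 313 × 9.81 = 3070.5 m/s.
After the first burn: m = 7730 × exp(−2220/3070.5) = 7730 × 0.48529 = 3,751.29 kg.
After the second burn: m = 3,751.29 × exp(−610/3070.5) = 3,751.29 × 0.81983 = 3,075.42 kg.
Second-burn propellant = 3,751.29 − 3,075.42 = 675.87 kg.

propellant for the second burn ≈ 676 kg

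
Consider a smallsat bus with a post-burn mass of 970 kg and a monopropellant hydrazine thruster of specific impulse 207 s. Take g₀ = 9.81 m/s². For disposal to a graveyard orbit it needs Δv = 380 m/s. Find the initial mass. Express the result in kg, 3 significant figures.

v_e = Isp · g₀ = 207 × 9.81 = 2030.7 m/s.
m₀/m_f = exp(Δv / v_e) = exp(380 / 2030.7) = exp(0.1871) = 1.2058.
m₀ = m_f × 1.2058 = 970 × 1.2058 = 1,169.63 kg.

initial mass ≈ 1170 kg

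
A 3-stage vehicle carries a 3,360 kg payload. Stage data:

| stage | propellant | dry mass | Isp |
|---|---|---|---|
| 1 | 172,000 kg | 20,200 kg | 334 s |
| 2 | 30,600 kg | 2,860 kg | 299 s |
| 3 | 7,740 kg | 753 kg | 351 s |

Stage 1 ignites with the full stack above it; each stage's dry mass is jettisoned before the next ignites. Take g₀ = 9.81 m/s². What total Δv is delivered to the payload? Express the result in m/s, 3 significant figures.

Ignition mass of stage 1 = 172,000+20,200 + 30,600+2,860 + 7,740+753 + 3,360 = 237,513 kg.
Stage 1: m₀ = 237,513 kg, m_f = 237,513 − 172,000 = 65,513 kg; Δv = 334×9.81×ln(3.625) = 3276.5×1.2880 ≈ 4220 m/s.
Stage 2: m₀ = 45,313 kg, m_f = 45,313 − 30,600 = 14,713 kg; Δv = 299×9.81×ln(3.08) = 2933.2×1.1249 ≈ 3299 m/s.
Stage 3: m₀ = 11,853 kg, m_f = 11,853 − 7,740 = 4,113 kg; Δv = 351×9.81×ln(2.882) = 3443.3×1.0584 ≈ 3644 m/s.
Total Δv = 4220 + 3299 + 3644 = 11163 m/s.

Δv ≈ 11200 m/s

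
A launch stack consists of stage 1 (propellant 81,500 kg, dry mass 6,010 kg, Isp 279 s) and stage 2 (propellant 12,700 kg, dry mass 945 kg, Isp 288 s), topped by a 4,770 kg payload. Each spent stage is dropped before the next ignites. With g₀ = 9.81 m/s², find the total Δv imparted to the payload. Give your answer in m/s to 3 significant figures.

Δv ≈ 7320 m/s

Ignition mass of stage 1 = 81,500+6,010 + 12,700+945 + 4,770 = 105,925 kg.
Stage 1: m₀ = 105,925 kg, m_f = 105,925 − 81,500 = 24,425 kg; Δv = 279×9.81×ln(4.337) = 2737.0×1.4671 ≈ 4016 m/s.
Stage 2: m₀ = 18,415 kg, m_f = 18,415 − 12,700 = 5,715 kg; Δv = 288×9.81×ln(3.222) = 2825.3×1.1701 ≈ 3306 m/s.
Total Δv = 4016 + 3306 = 7322 m/s.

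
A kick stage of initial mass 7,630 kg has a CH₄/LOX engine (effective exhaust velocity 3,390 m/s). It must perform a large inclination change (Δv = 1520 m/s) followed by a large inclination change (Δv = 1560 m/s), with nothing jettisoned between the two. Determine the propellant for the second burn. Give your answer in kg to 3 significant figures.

propellant for the second burn ≈ 1800 kg

After the first burn: m = 7630 × exp(−1520/3390.0) = 7630 × 0.63866 = 4,872.98 kg.
After the second burn: m = 4,872.98 × exp(−1560/3390.0) = 4,872.98 × 0.63117 = 3,075.68 kg.
Second-burn propellant = 4,872.98 − 3,075.68 = 1,797.3 kg.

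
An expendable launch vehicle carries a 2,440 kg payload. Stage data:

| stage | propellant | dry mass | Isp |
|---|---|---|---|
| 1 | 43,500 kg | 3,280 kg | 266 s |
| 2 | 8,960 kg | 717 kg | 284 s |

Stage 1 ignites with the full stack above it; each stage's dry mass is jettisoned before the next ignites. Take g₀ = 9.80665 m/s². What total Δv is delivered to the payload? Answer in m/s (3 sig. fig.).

Δv ≈ 7250 m/s

Ignition mass of stage 1 = 43,500+3,280 + 8,960+717 + 2,440 = 58,897 kg.
Stage 1: m₀ = 58,897 kg, m_f = 58,897 − 43,500 = 15,397 kg; Δv = 266×9.80665×ln(3.825) = 2608.6×1.3416 ≈ 3500 m/s.
Stage 2: m₀ = 12,117 kg, m_f = 12,117 − 8,960 = 3,157 kg; Δv = 284×9.80665×ln(3.838) = 2785.1×1.3450 ≈ 3746 m/s.
Total Δv = 3500 + 3746 = 7246 m/s.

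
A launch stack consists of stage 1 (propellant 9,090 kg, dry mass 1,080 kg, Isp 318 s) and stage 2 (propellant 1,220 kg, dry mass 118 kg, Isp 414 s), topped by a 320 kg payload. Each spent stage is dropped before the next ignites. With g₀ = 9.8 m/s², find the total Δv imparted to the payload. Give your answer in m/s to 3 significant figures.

Δv ≈ 9960 m/s

Ignition mass of stage 1 = 9,090+1,080 + 1,220+118 + 320 = 11,828 kg.
Stage 1: m₀ = 11,828 kg, m_f = 11,828 − 9,090 = 2,738 kg; Δv = 318×9.8×ln(4.32) = 3116.4×1.4632 ≈ 4560 m/s.
Stage 2: m₀ = 1,658 kg, m_f = 1,658 − 1,220 = 438 kg; Δv = 414×9.8×ln(3.785) = 4057.2×1.3311 ≈ 5401 m/s.
Total Δv = 4560 + 5401 = 9961 m/s.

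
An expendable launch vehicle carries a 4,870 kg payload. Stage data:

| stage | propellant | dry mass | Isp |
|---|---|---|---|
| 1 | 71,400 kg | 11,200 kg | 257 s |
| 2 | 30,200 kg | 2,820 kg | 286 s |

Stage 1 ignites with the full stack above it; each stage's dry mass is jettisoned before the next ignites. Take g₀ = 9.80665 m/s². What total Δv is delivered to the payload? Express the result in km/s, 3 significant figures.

Δv ≈ 6.74 km/s

Ignition mass of stage 1 = 71,400+11,200 + 30,200+2,820 + 4,870 = 120,490 kg.
Stage 1: m₀ = 120,490 kg, m_f = 120,490 − 71,400 = 49,090 kg; Δv = 257×9.80665×ln(2.454) = 2520.3×0.8979 ≈ 2263 m/s.
Stage 2: m₀ = 37,890 kg, m_f = 37,890 − 30,200 = 7,690 kg; Δv = 286×9.80665×ln(4.927) = 2804.7×1.5948 ≈ 4473 m/s.
Total Δv = 2263 + 4473 = 6736 m/s.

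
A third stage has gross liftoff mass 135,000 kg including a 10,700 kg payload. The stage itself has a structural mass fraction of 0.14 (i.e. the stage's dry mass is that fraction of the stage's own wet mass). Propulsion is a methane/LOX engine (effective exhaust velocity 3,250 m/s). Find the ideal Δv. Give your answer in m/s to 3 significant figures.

Δv ≈ 5100 m/s

Stage wet mass = m₀ − payload = 135,000 − 10,700 = 124,300 kg.
Stage dry mass = ε × stage wet mass = 0.14 × 124,300 = 17,402 kg.
Burnout mass m_f = stage dry + payload = 17,402 + 10,700 = 28,102 kg.
Using Δv = v_e ln(m₀/m_f): Δv = v_e · ln(135,000/28,102) = 3250.0 × ln(4.804) = 3250.0 × 1.5694 ≈ 5101 m/s.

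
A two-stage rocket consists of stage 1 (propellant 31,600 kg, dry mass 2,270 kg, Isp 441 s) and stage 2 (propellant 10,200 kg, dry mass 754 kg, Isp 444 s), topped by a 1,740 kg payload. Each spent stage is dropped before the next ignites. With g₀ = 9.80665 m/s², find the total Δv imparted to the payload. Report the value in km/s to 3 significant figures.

Δv ≈ 12.0 km/s

Ignition mass of stage 1 = 31,600+2,270 + 10,200+754 + 1,740 = 46,564 kg.
Stage 1: m₀ = 46,564 kg, m_f = 46,564 − 31,600 = 14,964 kg; Δv = 441×9.80665×ln(3.112) = 4324.7×1.1352 ≈ 4909 m/s.
Stage 2: m₀ = 12,694 kg, m_f = 12,694 − 10,200 = 2,494 kg; Δv = 444×9.80665×ln(5.09) = 4354.2×1.6272 ≈ 7085 m/s.
Total Δv = 4909 + 7085 = 11994 m/s.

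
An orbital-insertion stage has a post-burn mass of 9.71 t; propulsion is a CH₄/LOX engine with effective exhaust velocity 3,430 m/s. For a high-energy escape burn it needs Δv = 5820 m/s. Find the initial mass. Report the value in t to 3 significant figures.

initial mass ≈ 53.0 t

Rocket equation: m₀/m_f = exp(Δv / v_e) = exp(5820 / 3430.0) = exp(1.6968) = 5.4564.
m₀ = m_f × 5.4564 = 9.71 × 5.4564 = 52.9816 t.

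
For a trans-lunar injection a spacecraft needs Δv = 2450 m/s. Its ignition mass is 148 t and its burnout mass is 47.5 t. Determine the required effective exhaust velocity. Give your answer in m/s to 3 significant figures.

ln(m₀/m_f) = ln(148000/47500) = ln(3.116) = 1.1365.
Rocket equation: v_e = Δv / ln(m₀/m_f) = 2450 / 1.1365 = 2155.8 m/s.

v_e ≈ 2160 m/s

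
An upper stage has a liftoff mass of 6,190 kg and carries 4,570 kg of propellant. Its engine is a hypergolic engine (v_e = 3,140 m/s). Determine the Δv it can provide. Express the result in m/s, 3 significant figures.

m_f = m₀ − m_prop = 6,190 − 4,570 = 1,620 kg.
From the ideal rocket equation, Δv = v_e · ln(m₀/m_f) = 3140.0 × ln(3.821) = 3140.0 × 1.3405 ≈ 4209.2 m/s.

Δv ≈ 4210 m/s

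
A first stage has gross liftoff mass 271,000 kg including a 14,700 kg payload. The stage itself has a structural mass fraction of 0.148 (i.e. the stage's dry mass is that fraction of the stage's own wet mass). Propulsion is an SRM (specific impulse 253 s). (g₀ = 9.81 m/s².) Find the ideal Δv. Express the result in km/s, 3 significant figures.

Δv ≈ 4.07 km/s

Stage wet mass = m₀ − payload = 271,000 − 14,700 = 256,300 kg.
Stage dry mass = ε × stage wet mass = 0.148 × 256,300 = 37,932.4 kg.
Burnout mass m_f = stage dry + payload = 37,932.4 + 14,700 = 52,632.4 kg.
v_e = Isp · g₀ = 253 × 9.81 = 2481.9 m/s.
Δv = v_e · ln(271,000/52,632.4) = 2481.9 × ln(5.149) = 2481.9 × 1.6388 ≈ 4067 m/s.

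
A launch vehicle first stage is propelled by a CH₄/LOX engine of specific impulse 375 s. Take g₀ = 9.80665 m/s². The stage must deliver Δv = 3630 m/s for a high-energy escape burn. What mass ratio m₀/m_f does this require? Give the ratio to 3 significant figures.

v_e = Isp · g₀ = 375 × 9.80665 = 3677.5 m/s.
m₀/m_f = exp(Δv / v_e) = exp(3630 / 3677.5) = exp(0.9871) = 2.6834.

mass ratio ≈ 2.68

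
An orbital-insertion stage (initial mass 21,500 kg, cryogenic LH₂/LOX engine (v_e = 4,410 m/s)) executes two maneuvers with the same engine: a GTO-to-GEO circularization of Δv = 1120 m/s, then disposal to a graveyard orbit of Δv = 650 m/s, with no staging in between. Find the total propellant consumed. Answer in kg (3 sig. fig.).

After the first burn: m = 21500 × exp(−1120/4410.0) = 21500 × 0.77572 = 16,678 kg.
After the second burn: m = 16,678 × exp(−650/4410.0) = 16,678 × 0.86296 = 14,392.4 kg.
Total propellant = m₀ − m_final = 21500 − 14,392.4 = 7,107.6 kg.

total propellant consumed ≈ 7110 kg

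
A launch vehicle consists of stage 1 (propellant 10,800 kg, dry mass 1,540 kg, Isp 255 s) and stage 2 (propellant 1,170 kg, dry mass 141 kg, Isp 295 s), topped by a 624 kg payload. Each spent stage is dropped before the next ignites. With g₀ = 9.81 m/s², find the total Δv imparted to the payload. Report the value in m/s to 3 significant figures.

Ignition mass of stage 1 = 10,800+1,540 + 1,170+141 + 624 = 14,275 kg.
Stage 1: m₀ = 14,275 kg, m_f = 14,275 − 10,800 = 3,475 kg; Δv = 255×9.81×ln(4.108) = 2501.6×1.4129 ≈ 3534 m/s.
Stage 2: m₀ = 1,935 kg, m_f = 1,935 − 1,170 = 765 kg; Δv = 295×9.81×ln(2.529) = 2894.0×0.9280 ≈ 2686 m/s.
Total Δv = 3534 + 2686 = 6220 m/s.

Δv ≈ 6220 m/s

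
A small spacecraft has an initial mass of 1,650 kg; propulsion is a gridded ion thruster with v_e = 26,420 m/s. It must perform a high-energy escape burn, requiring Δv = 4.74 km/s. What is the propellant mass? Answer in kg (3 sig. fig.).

propellant mass ≈ 271 kg

By the Tsiolkovsky rocket equation, m₀/m_f = exp(Δv / v_e) = exp(4740 / 26420.0) = exp(0.1794) = 1.1965.
m_f = 1,650 / 1.1965 = 1,379.02 kg, so propellant = m₀ − m_f = 1,650 − 1,379.02 = 270.98 kg.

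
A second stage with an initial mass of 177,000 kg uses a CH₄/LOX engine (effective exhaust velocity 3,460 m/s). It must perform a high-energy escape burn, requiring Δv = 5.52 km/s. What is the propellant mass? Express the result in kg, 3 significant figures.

propellant mass ≈ 141000 kg

Using Δv = v_e ln(m₀/m_f): m₀/m_f = exp(Δv / v_e) = exp(5520 / 3460.0) = exp(1.5954) = 4.9302.
m_f = 177,000 / 4.9302 = 35,901.2 kg, so propellant = m₀ − m_f = 177,000 − 35,901.2 = 141,098.8 kg.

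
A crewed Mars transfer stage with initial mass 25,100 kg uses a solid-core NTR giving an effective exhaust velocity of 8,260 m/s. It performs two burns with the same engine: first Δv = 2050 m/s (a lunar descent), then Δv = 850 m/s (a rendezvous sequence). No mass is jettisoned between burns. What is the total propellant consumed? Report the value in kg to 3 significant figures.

total propellant consumed ≈ 7430 kg

After the first burn: m = 25100 × exp(−2050/8260.0) = 25100 × 0.78022 = 19,583.5 kg.
After the second burn: m = 19,583.5 × exp(−850/8260.0) = 19,583.5 × 0.90221 = 17,668.4 kg.
Total propellant = m₀ − m_final = 25100 − 17,668.4 = 7,431.6 kg.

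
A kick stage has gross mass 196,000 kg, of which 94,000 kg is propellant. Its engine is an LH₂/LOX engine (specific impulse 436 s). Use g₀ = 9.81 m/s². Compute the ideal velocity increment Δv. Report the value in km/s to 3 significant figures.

v_e = Isp · g₀ = 436 × 9.81 = 4277.2 m/s.
m_f = m₀ − m_prop = 196,000 − 94,000 = 102,000 kg.
Rocket equation: Δv = v_e · ln(m₀/m_f) = 4277.2 × ln(1.922) = 4277.2 × 0.6531 ≈ 2793.6 m/s.

Δv ≈ 2.79 km/s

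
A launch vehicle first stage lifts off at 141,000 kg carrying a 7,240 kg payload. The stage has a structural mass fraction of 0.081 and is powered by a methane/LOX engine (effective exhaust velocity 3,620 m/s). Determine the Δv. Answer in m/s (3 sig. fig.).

Δv ≈ 7440 m/s

Stage wet mass = m₀ − payload = 141,000 − 7,240 = 133,760 kg.
Stage dry mass = ε × stage wet mass = 0.081 × 133,760 = 10,834.6 kg.
Burnout mass m_f = stage dry + payload = 10,834.6 + 7,240 = 18,074.6 kg.
Δv = v_e · ln(141,000/18,074.6) = 3620.0 × ln(7.801) = 3620.0 × 2.0543 ≈ 7436 m/s.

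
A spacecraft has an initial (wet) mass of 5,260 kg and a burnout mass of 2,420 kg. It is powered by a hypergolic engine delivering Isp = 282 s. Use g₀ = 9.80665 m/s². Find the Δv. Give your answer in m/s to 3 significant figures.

v_e = Isp · g₀ = 282 × 9.80665 = 2765.5 m/s.
From the ideal rocket equation, Δv = v_e · ln(m₀/m_f) = 2765.5 × ln(2.174) = 2765.5 × 0.7764 ≈ 2147.0 m/s.

Δv ≈ 2150 m/s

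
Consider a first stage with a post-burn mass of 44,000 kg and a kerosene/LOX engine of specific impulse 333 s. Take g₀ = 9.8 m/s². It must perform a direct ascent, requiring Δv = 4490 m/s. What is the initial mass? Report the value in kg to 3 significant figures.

initial mass ≈ 174000 kg

v_e = Isp · g₀ = 333 × 9.8 = 3263.4 m/s.
By the Tsiolkovsky rocket equation, m₀/m_f = exp(Δv / v_e) = exp(4490 / 3263.4) = exp(1.3759) = 3.9585.
m₀ = m_f × 3.9585 = 44,000 × 3.9585 = 174,174 kg.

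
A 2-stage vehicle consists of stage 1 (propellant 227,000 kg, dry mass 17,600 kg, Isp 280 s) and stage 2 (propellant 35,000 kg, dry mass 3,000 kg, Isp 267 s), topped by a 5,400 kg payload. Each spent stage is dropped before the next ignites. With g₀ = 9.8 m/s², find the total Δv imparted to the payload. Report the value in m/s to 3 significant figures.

Ignition mass of stage 1 = 227,000+17,600 + 35,000+3,000 + 5,400 = 288,000 kg.
Stage 1: m₀ = 288,000 kg, m_f = 288,000 − 227,000 = 61,000 kg; Δv = 280×9.8×ln(4.721) = 2744.0×1.5521 ≈ 4259 m/s.
Stage 2: m₀ = 43,400 kg, m_f = 43,400 − 35,000 = 8,400 kg; Δv = 267×9.8×ln(5.167) = 2616.6×1.6422 ≈ 4297 m/s.
Total Δv = 4259 + 4297 = 8556 m/s.

Δv ≈ 8560 m/s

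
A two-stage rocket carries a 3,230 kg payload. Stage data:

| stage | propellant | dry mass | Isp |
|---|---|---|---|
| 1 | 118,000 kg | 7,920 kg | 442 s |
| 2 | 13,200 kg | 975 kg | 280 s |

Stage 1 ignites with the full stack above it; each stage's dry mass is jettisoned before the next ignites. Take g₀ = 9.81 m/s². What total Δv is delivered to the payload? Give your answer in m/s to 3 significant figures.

Δv ≈ 11400 m/s

Ignition mass of stage 1 = 118,000+7,920 + 13,200+975 + 3,230 = 143,325 kg.
Stage 1: m₀ = 143,325 kg, m_f = 143,325 − 118,000 = 25,325 kg; Δv = 442×9.81×ln(5.659) = 4336.0×1.7333 ≈ 7516 m/s.
Stage 2: m₀ = 17,405 kg, m_f = 17,405 − 13,200 = 4,205 kg; Δv = 280×9.81×ln(4.139) = 2746.8×1.4205 ≈ 3902 m/s.
Total Δv = 7516 + 3902 = 11418 m/s.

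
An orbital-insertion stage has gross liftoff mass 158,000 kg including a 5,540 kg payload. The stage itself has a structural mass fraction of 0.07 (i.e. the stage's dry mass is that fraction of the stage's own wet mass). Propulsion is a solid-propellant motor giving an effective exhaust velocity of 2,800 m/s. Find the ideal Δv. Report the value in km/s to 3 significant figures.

Stage wet mass = m₀ − payload = 158,000 − 5,540 = 152,460 kg.
Stage dry mass = ε × stage wet mass = 0.07 × 152,460 = 10,672.2 kg.
Burnout mass m_f = stage dry + payload = 10,672.2 + 5,540 = 16,212.2 kg.
Δv = v_e · ln(158,000/16,212.2) = 2800.0 × ln(9.746) = 2800.0 × 2.2768 ≈ 6375 m/s.

Δv ≈ 6.38 km/s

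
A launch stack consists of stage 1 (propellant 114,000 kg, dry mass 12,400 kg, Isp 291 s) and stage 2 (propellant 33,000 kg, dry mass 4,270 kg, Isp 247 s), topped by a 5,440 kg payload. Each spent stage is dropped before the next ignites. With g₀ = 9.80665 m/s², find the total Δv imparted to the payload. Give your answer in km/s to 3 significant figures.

Ignition mass of stage 1 = 114,000+12,400 + 33,000+4,270 + 5,440 = 169,110 kg.
Stage 1: m₀ = 169,110 kg, m_f = 169,110 − 114,000 = 55,110 kg; Δv = 291×9.80665×ln(3.069) = 2853.7×1.1212 ≈ 3200 m/s.
Stage 2: m₀ = 42,710 kg, m_f = 42,710 − 33,000 = 9,710 kg; Δv = 247×9.80665×ln(4.399) = 2422.2×1.4813 ≈ 3588 m/s.
Total Δv = 3200 + 3588 = 6788 m/s.

Δv ≈ 6.79 km/s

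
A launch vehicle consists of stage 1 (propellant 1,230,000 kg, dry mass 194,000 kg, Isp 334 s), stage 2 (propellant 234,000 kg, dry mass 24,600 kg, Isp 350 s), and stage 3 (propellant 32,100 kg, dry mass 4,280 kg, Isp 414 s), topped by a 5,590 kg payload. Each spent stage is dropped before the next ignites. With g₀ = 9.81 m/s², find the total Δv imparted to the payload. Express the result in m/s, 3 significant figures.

Δv ≈ 15100 m/s

Ignition mass of stage 1 = 1,230,000+194,000 + 234,000+24,600 + 32,100+4,280 + 5,590 = 1,724,570 kg.
Stage 1: m₀ = 1,724,570 kg, m_f = 1,724,570 − 1,230,000 = 494,570 kg; Δv = 334×9.81×ln(3.487) = 3276.5×1.2490 ≈ 4093 m/s.
Stage 2: m₀ = 300,570 kg, m_f = 300,570 − 234,000 = 66,570 kg; Δv = 350×9.81×ln(4.515) = 3433.5×1.5074 ≈ 5176 m/s.
Stage 3: m₀ = 41,970 kg, m_f = 41,970 − 32,100 = 9,870 kg; Δv = 414×9.81×ln(4.252) = 4061.3×1.4475 ≈ 5879 m/s.
Total Δv = 4093 + 5176 + 5879 = 15148 m/s.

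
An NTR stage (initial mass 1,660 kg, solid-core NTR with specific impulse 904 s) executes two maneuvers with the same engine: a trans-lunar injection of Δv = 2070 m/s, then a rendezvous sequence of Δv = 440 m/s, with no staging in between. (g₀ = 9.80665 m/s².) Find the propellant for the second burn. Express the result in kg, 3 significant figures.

propellant for the second burn ≈ 63.6 kg

v_e = Isp · g₀ = 904 × 9.80665 = 8865.2 m/s.
After the first burn: m = 1660 × exp(−2070/8865.2) = 1660 × 0.79176 = 1,314.32 kg.
After the second burn: m = 1,314.32 × exp(−440/8865.2) = 1,314.32 × 0.95158 = 1,250.68 kg.
Second-burn propellant = 1,314.32 − 1,250.68 = 63.64 kg.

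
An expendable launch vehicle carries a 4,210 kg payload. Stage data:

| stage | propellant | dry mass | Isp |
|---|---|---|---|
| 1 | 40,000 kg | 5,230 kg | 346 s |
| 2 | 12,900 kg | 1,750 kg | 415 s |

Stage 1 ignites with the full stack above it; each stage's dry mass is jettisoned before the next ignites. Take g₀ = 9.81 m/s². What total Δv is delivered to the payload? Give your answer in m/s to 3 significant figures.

Δv ≈ 8010 m/s

Ignition mass of stage 1 = 40,000+5,230 + 12,900+1,750 + 4,210 = 64,090 kg.
Stage 1: m₀ = 64,090 kg, m_f = 64,090 − 40,000 = 24,090 kg; Δv = 346×9.81×ln(2.66) = 3394.3×0.9785 ≈ 3321 m/s.
Stage 2: m₀ = 18,860 kg, m_f = 18,860 − 12,900 = 5,960 kg; Δv = 415×9.81×ln(3.164) = 4071.2×1.1520 ≈ 4690 m/s.
Total Δv = 3321 + 4690 = 8011 m/s.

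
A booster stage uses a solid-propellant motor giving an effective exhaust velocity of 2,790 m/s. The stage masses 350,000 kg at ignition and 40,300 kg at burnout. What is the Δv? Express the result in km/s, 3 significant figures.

Δv ≈ 6.03 km/s

Rocket equation: Δv = v_e · ln(m₀/m_f) = 2790.0 × ln(8.685) = 2790.0 × 2.1616 ≈ 6030.8 m/s.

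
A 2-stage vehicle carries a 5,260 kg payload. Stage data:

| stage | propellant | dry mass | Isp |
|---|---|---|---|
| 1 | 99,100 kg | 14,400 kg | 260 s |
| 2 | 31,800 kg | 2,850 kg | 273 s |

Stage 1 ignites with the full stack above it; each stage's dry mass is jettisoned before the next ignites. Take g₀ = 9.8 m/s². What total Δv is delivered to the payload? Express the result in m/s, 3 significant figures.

Ignition mass of stage 1 = 99,100+14,400 + 31,800+2,850 + 5,260 = 153,410 kg.
Stage 1: m₀ = 153,410 kg, m_f = 153,410 − 99,100 = 54,310 kg; Δv = 260×9.8×ln(2.825) = 2548.0×1.0384 ≈ 2646 m/s.
Stage 2: m₀ = 39,910 kg, m_f = 39,910 − 31,800 = 8,110 kg; Δv = 273×9.8×ln(4.921) = 2675.4×1.5935 ≈ 4263 m/s.
Total Δv = 2646 + 4263 = 6909 m/s.

Δv ≈ 6910 m/s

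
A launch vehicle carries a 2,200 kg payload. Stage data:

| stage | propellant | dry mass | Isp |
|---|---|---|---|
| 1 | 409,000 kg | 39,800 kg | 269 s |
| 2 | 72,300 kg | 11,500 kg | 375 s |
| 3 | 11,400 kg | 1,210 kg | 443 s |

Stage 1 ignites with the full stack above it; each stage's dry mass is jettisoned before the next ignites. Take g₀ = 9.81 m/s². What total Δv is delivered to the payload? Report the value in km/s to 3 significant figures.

Δv ≈ 14.9 km/s

Ignition mass of stage 1 = 409,000+39,800 + 72,300+11,500 + 11,400+1,210 + 2,200 = 547,410 kg.
Stage 1: m₀ = 547,410 kg, m_f = 547,410 − 409,000 = 138,410 kg; Δv = 269×9.81×ln(3.955) = 2638.9×1.3750 ≈ 3628 m/s.
Stage 2: m₀ = 98,610 kg, m_f = 98,610 − 72,300 = 26,310 kg; Δv = 375×9.81×ln(3.748) = 3678.8×1.3212 ≈ 4860 m/s.
Stage 3: m₀ = 14,810 kg, m_f = 14,810 − 11,400 = 3,410 kg; Δv = 443×9.81×ln(4.343) = 4345.8×1.4686 ≈ 6382 m/s.
Total Δv = 3628 + 4860 + 6382 = 14870 m/s.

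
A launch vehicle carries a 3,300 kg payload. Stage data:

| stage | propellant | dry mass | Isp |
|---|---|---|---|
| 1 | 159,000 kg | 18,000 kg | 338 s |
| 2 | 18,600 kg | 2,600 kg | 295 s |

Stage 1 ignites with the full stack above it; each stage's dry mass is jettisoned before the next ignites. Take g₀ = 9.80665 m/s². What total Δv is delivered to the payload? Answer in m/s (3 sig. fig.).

Ignition mass of stage 1 = 159,000+18,000 + 18,600+2,600 + 3,300 = 201,500 kg.
Stage 1: m₀ = 201,500 kg, m_f = 201,500 − 159,000 = 42,500 kg; Δv = 338×9.80665×ln(4.741) = 3314.6×1.5563 ≈ 5159 m/s.
Stage 2: m₀ = 24,500 kg, m_f = 24,500 − 18,600 = 5,900 kg; Δv = 295×9.80665×ln(4.153) = 2893.0×1.4237 ≈ 4119 m/s.
Total Δv = 5159 + 4119 = 9278 m/s.

Δv ≈ 9280 m/s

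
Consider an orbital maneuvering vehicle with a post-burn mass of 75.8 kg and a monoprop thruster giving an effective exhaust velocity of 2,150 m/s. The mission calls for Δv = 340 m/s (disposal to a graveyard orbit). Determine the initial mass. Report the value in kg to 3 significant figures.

initial mass ≈ 88.8 kg

Rocket equation: m₀/m_f = exp(Δv / v_e) = exp(340 / 2150.0) = exp(0.1581) = 1.1713.
m₀ = m_f × 1.1713 = 75.8 × 1.1713 = 88.7845 kg.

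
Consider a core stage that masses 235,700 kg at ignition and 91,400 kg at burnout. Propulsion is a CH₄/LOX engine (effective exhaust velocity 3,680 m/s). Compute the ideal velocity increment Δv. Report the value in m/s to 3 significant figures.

By the Tsiolkovsky rocket equation, Δv = v_e · ln(m₀/m_f) = 3680.0 × ln(2.579) = 3680.0 × 0.9473 ≈ 3486.1 m/s.

Δv ≈ 3490 m/s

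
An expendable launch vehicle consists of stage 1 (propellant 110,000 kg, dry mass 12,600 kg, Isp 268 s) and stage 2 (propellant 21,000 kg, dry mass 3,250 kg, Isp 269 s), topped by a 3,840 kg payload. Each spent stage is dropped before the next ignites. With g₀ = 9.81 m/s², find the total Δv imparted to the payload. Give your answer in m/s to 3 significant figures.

Ignition mass of stage 1 = 110,000+12,600 + 21,000+3,250 + 3,840 = 150,690 kg.
Stage 1: m₀ = 150,690 kg, m_f = 150,690 − 110,000 = 40,690 kg; Δv = 268×9.81×ln(3.703) = 2629.1×1.3092 ≈ 3442 m/s.
Stage 2: m₀ = 28,090 kg, m_f = 28,090 − 21,000 = 7,090 kg; Δv = 269×9.81×ln(3.962) = 2638.9×1.3767 ≈ 3633 m/s.
Total Δv = 3442 + 3633 = 7075 m/s.

Δv ≈ 7080 m/s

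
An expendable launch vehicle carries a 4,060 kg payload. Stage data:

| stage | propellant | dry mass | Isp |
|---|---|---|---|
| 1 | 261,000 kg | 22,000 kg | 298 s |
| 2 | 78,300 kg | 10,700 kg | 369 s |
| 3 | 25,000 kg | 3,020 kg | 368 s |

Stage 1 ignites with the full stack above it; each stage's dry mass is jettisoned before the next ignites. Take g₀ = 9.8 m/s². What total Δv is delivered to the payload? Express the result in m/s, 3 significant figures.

Ignition mass of stage 1 = 261,000+22,000 + 78,300+10,700 + 25,000+3,020 + 4,060 = 404,080 kg.
Stage 1: m₀ = 404,080 kg, m_f = 404,080 − 261,000 = 143,080 kg; Δv = 298×9.8×ln(2.824) = 2920.4×1.0382 ≈ 3032 m/s.
Stage 2: m₀ = 121,080 kg, m_f = 121,080 − 78,300 = 42,780 kg; Δv = 369×9.8×ln(2.83) = 3616.2×1.0404 ≈ 3762 m/s.
Stage 3: m₀ = 32,080 kg, m_f = 32,080 − 25,000 = 7,080 kg; Δv = 368×9.8×ln(4.531) = 3606.4×1.5110 ≈ 5449 m/s.
Total Δv = 3032 + 3762 + 5449 = 12243 m/s.

Δv ≈ 12200 m/s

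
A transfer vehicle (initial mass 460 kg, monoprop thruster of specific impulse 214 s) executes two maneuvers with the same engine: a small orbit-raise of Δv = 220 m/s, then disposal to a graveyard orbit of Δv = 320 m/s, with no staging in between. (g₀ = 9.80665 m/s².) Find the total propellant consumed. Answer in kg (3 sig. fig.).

v_e = Isp · g₀ = 214 × 9.80665 = 2098.6 m/s.
After the first burn: m = 460 × exp(−220/2098.6) = 460 × 0.90048 = 414.221 kg.
After the second burn: m = 414.221 × exp(−320/2098.6) = 414.221 × 0.85858 = 355.642 kg.
Total propellant = m₀ − m_final = 460 − 355.642 = 104.358 kg.

total propellant consumed ≈ 104 kg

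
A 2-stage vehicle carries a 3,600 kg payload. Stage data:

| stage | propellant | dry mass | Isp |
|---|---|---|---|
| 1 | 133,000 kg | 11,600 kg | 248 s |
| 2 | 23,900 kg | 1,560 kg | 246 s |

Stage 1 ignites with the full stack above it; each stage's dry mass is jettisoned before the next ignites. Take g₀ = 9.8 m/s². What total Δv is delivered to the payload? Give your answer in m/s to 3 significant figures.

Ignition mass of stage 1 = 133,000+11,600 + 23,900+1,560 + 3,600 = 173,660 kg.
Stage 1: m₀ = 173,660 kg, m_f = 173,660 − 133,000 = 40,660 kg; Δv = 248×9.8×ln(4.271) = 2430.4×1.4519 ≈ 3529 m/s.
Stage 2: m₀ = 29,060 kg, m_f = 29,060 − 23,900 = 5,160 kg; Δv = 246×9.8×ln(5.632) = 2410.8×1.7284 ≈ 4167 m/s.
Total Δv = 3529 + 4167 = 7696 m/s.

Δv ≈ 7700 m/s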